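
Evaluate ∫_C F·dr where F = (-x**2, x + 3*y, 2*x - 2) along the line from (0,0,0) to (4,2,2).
-22/3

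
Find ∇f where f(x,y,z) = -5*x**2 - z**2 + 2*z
(-10*x, 0, 2 - 2*z)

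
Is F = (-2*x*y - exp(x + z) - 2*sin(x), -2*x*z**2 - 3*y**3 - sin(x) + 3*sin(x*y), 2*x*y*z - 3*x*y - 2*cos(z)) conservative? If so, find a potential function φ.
No, ∇×F = (3*x*(2*z - 1), -2*y*z + 3*y - exp(x + z), 2*x + 3*y*cos(x*y) - 2*z**2 - cos(x)) ≠ 0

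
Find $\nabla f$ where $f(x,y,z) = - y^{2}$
(0, -2*y, 0)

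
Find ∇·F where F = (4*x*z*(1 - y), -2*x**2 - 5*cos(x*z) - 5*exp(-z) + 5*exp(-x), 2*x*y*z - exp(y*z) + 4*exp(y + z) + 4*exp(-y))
2*x*y - y*exp(y*z) - 4*z*(y - 1) + 4*exp(y + z)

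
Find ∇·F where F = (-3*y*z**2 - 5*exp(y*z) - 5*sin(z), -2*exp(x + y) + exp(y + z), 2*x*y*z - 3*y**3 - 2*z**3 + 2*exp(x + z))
2*x*y - 6*z**2 - 2*exp(x + y) + 2*exp(x + z) + exp(y + z)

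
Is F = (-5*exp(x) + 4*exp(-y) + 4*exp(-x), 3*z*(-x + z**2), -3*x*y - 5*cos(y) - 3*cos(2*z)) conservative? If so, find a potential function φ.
No, ∇×F = (-9*z**2 + 5*sin(y), 3*y, -3*z + 4*exp(-y)) ≠ 0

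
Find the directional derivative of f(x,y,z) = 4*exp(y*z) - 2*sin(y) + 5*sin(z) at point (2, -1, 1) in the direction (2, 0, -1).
sqrt(5)*(-E*cos(1) + 4/5)*exp(-1)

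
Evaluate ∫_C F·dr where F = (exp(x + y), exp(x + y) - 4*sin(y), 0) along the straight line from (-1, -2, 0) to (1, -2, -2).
-(1 - exp(2))*exp(-3)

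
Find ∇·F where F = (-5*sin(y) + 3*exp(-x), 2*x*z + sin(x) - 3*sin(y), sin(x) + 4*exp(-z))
-3*cos(y) - 4*exp(-z) - 3*exp(-x)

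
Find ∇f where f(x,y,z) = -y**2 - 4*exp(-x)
(4*exp(-x), -2*y, 0)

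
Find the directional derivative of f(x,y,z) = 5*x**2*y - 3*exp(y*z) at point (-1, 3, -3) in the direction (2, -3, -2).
3*sqrt(17)*(-25*exp(9) - 3)*exp(-9)/17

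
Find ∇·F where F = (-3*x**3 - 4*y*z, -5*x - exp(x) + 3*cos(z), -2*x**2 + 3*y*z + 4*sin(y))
-9*x**2 + 3*y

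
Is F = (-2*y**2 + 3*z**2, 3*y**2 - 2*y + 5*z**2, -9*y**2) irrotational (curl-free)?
No, ∇×F = (-18*y - 10*z, 6*z, 4*y)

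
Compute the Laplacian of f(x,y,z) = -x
0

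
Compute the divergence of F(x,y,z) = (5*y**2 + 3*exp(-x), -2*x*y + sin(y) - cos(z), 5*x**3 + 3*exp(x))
-2*x + cos(y) - 3*exp(-x)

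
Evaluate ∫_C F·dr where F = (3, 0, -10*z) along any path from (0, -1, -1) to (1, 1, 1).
3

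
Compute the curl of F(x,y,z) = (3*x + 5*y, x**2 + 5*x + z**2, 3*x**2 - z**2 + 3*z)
(-2*z, -6*x, 2*x)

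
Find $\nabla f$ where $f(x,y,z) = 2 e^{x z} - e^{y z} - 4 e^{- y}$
(2*z*exp(x*z), -z*exp(y*z) + 4*exp(-y), 2*x*exp(x*z) - y*exp(y*z))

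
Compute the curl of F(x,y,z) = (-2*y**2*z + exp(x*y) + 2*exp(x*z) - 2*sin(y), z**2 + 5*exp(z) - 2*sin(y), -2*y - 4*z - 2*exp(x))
(-2*z - 5*exp(z) - 2, 2*x*exp(x*z) - 2*y**2 + 2*exp(x), -x*exp(x*y) + 4*y*z + 2*cos(y))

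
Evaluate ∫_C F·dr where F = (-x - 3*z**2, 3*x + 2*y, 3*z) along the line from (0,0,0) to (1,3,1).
27/2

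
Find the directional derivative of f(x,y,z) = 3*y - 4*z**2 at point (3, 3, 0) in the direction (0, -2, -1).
-6*sqrt(5)/5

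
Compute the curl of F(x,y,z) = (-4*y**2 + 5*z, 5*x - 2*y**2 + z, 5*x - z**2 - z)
(-1, 0, 8*y + 5)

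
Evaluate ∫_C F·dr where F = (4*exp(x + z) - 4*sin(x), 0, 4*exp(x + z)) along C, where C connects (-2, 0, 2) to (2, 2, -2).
0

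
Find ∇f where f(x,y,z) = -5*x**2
(-10*x, 0, 0)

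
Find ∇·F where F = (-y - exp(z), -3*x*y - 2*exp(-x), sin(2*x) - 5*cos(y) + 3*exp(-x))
-3*x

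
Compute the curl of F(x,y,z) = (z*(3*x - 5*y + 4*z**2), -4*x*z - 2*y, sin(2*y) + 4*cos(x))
(4*x + 2*cos(2*y), 3*x - 5*y + 12*z**2 + 4*sin(x), z)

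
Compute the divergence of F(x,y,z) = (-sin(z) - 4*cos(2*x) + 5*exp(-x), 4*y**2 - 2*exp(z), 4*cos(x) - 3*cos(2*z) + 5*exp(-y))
8*y + 8*sin(2*x) + 6*sin(2*z) - 5*exp(-x)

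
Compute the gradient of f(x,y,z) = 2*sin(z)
(0, 0, 2*cos(z))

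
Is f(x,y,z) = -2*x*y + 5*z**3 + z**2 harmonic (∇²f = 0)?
No, ∇²f = 30*z + 2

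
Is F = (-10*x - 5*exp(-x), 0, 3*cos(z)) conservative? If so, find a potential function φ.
Yes, F is conservative. φ = -5*x**2 + 3*sin(z) + 5*exp(-x)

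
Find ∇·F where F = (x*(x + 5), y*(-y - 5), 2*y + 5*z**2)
2*x - 2*y + 10*z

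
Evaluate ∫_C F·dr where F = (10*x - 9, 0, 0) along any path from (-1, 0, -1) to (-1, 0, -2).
0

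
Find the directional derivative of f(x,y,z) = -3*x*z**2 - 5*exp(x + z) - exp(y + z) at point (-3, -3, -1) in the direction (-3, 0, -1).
3*sqrt(10)*(7 + 9*exp(4))*exp(-4)/10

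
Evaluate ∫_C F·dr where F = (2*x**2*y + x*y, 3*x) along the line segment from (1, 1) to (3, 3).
182/3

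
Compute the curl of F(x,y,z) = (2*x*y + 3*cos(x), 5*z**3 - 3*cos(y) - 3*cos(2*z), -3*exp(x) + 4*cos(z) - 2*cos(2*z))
(-15*z**2 - 6*sin(2*z), 3*exp(x), -2*x)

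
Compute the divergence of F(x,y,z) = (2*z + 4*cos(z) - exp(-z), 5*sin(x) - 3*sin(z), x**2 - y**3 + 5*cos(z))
-5*sin(z)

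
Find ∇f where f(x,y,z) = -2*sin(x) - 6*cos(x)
(6*sin(x) - 2*cos(x), 0, 0)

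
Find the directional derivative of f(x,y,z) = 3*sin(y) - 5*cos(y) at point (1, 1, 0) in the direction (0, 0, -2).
0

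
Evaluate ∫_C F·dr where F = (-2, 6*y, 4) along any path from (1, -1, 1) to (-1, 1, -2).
-8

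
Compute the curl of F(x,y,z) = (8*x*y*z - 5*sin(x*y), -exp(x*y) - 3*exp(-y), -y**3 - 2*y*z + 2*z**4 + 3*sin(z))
(-3*y**2 - 2*z, 8*x*y, -8*x*z + 5*x*cos(x*y) - y*exp(x*y))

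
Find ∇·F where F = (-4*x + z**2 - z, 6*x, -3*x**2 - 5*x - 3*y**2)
-4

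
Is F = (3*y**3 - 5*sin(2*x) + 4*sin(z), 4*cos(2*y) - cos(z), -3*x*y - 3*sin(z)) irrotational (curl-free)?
No, ∇×F = (-3*x - sin(z), 3*y + 4*cos(z), -9*y**2)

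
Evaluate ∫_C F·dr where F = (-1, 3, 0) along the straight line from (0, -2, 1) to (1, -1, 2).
2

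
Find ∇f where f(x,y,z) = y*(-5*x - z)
(-5*y, -5*x - z, -y)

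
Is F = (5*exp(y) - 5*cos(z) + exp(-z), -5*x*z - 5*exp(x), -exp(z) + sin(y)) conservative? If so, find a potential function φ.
No, ∇×F = (5*x + cos(y), 5*sin(z) - exp(-z), -5*z - 5*exp(x) - 5*exp(y)) ≠ 0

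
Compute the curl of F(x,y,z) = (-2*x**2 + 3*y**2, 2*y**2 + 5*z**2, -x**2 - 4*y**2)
(-8*y - 10*z, 2*x, -6*y)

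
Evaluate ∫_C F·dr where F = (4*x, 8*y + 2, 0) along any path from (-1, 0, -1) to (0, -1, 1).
0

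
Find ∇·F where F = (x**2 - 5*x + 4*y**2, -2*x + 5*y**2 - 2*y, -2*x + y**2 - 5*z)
2*x + 10*y - 12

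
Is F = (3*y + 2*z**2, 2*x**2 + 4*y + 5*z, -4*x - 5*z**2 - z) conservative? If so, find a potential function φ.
No, ∇×F = (-5, 4*z + 4, 4*x - 3) ≠ 0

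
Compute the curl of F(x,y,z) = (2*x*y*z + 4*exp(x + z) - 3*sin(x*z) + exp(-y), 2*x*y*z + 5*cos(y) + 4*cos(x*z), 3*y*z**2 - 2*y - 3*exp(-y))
(-2*x*y + 4*x*sin(x*z) + 3*z**2 - 2 + 3*exp(-y), 2*x*y - 3*x*cos(x*z) + 4*exp(x + z), (2*z*(-x + y - 2*sin(x*z))*exp(y) + 1)*exp(-y))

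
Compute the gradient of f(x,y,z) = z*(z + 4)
(0, 0, 2*z + 4)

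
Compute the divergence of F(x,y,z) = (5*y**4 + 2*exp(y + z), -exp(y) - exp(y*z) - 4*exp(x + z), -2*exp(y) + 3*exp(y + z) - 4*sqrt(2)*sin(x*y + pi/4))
-z*exp(y*z) - exp(y) + 3*exp(y + z)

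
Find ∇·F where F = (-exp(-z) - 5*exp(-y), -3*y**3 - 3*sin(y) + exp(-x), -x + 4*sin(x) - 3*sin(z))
-9*y**2 - 3*cos(y) - 3*cos(z)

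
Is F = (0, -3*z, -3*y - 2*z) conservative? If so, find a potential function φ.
Yes, F is conservative. φ = z*(-3*y - z)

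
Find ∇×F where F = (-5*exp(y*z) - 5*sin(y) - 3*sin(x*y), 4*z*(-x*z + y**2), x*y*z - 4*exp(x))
(9*x*z - 4*y**2, -y*z - 5*y*exp(y*z) + 4*exp(x), 3*x*cos(x*y) - 4*z**2 + 5*z*exp(y*z) + 5*cos(y))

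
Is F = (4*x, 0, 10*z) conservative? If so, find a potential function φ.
Yes, F is conservative. φ = 2*x**2 + 5*z**2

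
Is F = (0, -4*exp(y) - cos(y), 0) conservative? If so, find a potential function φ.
Yes, F is conservative. φ = -4*exp(y) - sin(y)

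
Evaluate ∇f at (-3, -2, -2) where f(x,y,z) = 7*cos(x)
(7*sin(3), 0, 0)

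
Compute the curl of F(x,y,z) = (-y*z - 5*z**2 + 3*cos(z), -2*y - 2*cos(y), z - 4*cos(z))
(0, -y - 10*z - 3*sin(z), z)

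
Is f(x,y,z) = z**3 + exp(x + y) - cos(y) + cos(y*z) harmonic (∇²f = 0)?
No, ∇²f = -y**2*cos(y*z) - z**2*cos(y*z) + 6*z + 2*exp(x + y) + cos(y)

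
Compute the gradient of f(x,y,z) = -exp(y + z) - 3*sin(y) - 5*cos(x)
(5*sin(x), -exp(y + z) - 3*cos(y), -exp(y + z))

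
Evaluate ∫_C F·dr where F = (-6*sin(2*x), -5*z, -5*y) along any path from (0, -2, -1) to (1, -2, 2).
3*cos(2) + 27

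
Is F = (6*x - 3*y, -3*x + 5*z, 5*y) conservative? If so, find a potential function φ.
Yes, F is conservative. φ = 3*x**2 - 3*x*y + 5*y*z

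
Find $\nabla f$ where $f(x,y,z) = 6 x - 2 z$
(6, 0, -2)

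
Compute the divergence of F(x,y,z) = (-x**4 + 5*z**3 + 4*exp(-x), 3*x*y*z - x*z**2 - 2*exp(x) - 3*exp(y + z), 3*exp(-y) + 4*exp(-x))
-4*x**3 + 3*x*z - 3*exp(y + z) - 4*exp(-x)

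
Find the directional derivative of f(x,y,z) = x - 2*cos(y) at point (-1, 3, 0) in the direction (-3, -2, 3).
-sqrt(22)*(4*sin(3) + 3)/22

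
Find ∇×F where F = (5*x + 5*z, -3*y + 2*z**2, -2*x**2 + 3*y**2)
(6*y - 4*z, 4*x + 5, 0)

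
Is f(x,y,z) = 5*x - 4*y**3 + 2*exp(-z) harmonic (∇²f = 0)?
No, ∇²f = -24*y + 2*exp(-z)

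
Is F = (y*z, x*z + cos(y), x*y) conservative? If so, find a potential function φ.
Yes, F is conservative. φ = x*y*z + sin(y)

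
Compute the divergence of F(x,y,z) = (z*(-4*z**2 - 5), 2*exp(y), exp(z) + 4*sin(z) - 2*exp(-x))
2*exp(y) + exp(z) + 4*cos(z)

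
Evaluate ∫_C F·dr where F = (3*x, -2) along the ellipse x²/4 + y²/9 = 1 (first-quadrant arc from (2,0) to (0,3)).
-12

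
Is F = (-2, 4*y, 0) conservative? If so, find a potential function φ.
Yes, F is conservative. φ = -2*x + 2*y**2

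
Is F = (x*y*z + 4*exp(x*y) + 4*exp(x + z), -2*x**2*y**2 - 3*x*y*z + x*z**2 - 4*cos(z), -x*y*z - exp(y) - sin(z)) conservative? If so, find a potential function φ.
No, ∇×F = (3*x*y - 3*x*z - exp(y) - 4*sin(z), x*y + y*z + 4*exp(x + z), -4*x*y**2 - x*z - 4*x*exp(x*y) - 3*y*z + z**2) ≠ 0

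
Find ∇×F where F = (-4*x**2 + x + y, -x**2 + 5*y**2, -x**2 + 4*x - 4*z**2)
(0, 2*x - 4, -2*x - 1)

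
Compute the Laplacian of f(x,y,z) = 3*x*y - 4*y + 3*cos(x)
-3*cos(x)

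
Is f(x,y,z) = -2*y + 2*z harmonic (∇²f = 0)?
Yes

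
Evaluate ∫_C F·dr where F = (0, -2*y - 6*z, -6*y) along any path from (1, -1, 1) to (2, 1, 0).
-6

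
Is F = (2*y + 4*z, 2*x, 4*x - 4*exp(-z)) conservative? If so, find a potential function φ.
Yes, F is conservative. φ = 2*x*y + 4*x*z + 4*exp(-z)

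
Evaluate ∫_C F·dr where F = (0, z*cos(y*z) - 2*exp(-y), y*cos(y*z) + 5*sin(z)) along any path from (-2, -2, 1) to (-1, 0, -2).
-2*exp(2) + sin(2) + 2 - 5*cos(2) + 5*cos(1)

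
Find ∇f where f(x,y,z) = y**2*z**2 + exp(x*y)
(y*exp(x*y), x*exp(x*y) + 2*y*z**2, 2*y**2*z)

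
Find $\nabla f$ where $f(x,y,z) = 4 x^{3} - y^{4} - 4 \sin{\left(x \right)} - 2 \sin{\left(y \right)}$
(12*x**2 - 4*cos(x), -4*y**3 - 2*cos(y), 0)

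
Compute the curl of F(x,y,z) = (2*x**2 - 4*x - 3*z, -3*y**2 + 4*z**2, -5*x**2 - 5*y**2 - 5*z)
(-10*y - 8*z, 10*x - 3, 0)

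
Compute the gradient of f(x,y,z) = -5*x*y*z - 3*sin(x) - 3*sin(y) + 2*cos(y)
(-5*y*z - 3*cos(x), -5*x*z - 2*sin(y) - 3*cos(y), -5*x*y)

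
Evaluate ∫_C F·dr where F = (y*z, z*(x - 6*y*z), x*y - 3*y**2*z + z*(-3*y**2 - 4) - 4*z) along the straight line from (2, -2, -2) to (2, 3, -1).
19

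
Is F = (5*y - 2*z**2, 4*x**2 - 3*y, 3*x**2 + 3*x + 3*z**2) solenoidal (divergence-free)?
No, ∇·F = 6*z - 3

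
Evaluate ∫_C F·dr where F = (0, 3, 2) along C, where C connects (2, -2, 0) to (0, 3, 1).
17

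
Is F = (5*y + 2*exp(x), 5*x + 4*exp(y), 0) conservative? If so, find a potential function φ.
Yes, F is conservative. φ = 5*x*y + 2*exp(x) + 4*exp(y)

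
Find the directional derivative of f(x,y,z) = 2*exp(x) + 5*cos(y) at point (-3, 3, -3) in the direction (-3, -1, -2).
sqrt(14)*(-6 + 5*exp(3)*sin(3))*exp(-3)/14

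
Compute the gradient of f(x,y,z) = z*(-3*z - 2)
(0, 0, -6*z - 2)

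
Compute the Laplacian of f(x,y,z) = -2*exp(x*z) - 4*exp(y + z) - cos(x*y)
-2*x**2*exp(x*z) + x**2*cos(x*y) + y**2*cos(x*y) - 2*z**2*exp(x*z) - 8*exp(y + z)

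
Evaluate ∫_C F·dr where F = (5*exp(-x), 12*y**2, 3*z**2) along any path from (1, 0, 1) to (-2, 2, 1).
-5*exp(2) + 5*exp(-1) + 32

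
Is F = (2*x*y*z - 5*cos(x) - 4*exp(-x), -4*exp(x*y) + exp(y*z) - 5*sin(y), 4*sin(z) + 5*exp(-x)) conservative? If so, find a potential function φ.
No, ∇×F = (-y*exp(y*z), 2*x*y + 5*exp(-x), -2*x*z - 4*y*exp(x*y)) ≠ 0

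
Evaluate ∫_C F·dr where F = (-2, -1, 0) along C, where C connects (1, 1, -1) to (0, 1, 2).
2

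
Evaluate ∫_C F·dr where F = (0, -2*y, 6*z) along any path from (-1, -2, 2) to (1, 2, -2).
0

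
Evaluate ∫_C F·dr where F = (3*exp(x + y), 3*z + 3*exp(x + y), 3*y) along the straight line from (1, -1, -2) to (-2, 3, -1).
-18 + 3*E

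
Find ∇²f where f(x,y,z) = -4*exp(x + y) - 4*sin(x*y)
4*x**2*sin(x*y) + 4*y**2*sin(x*y) - 8*exp(x + y)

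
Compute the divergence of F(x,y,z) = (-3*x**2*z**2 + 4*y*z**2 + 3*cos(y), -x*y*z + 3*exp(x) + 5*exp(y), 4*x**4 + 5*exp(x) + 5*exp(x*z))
-6*x*z**2 - x*z + 5*x*exp(x*z) + 5*exp(y)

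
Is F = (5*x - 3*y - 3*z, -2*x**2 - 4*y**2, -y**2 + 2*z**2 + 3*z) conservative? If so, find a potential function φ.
No, ∇×F = (-2*y, -3, 3 - 4*x) ≠ 0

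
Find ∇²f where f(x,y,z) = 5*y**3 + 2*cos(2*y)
30*y - 8*cos(2*y)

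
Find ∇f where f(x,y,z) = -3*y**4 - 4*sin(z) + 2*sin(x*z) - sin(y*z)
(2*z*cos(x*z), -12*y**3 - z*cos(y*z), 2*x*cos(x*z) - y*cos(y*z) - 4*cos(z))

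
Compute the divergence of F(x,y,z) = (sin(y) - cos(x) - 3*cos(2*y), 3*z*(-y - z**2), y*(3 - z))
-y - 3*z + sin(x)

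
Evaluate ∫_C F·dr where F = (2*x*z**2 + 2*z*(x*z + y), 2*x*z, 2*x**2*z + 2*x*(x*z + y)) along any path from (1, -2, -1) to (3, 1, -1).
6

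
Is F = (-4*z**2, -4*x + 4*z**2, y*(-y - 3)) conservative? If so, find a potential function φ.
No, ∇×F = (-2*y - 8*z - 3, -8*z, -4) ≠ 0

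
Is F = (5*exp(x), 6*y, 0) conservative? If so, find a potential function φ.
Yes, F is conservative. φ = 3*y**2 + 5*exp(x)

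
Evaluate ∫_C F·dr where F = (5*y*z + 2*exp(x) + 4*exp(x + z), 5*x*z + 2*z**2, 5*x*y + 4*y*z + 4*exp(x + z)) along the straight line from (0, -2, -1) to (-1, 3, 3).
-2*exp(-1) + 11 + 4*exp(2)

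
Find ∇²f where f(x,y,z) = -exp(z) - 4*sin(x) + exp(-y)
-exp(z) + 4*sin(x) + exp(-y)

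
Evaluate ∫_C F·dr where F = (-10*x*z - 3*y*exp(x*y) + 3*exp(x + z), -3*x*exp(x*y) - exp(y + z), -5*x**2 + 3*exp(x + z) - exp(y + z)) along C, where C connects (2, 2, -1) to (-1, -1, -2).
-5*E - 10 + 2*exp(-3) + 3*exp(4)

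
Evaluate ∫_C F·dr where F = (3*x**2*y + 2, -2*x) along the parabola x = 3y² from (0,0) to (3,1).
190/7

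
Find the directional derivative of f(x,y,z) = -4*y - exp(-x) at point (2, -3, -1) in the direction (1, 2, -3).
sqrt(14)*(1 - 8*exp(2))*exp(-2)/14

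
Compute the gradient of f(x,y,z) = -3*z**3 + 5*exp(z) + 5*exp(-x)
(-5*exp(-x), 0, -9*z**2 + 5*exp(z))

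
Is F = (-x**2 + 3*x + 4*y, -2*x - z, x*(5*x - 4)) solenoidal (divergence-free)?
No, ∇·F = 3 - 2*x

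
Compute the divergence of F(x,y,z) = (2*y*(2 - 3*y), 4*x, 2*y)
0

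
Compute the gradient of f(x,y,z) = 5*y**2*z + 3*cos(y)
(0, 10*y*z - 3*sin(y), 5*y**2)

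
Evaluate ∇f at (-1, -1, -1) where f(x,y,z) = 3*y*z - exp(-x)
(E, -3, -3)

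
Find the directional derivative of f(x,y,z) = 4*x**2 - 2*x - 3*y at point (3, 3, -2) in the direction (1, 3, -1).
13*sqrt(11)/11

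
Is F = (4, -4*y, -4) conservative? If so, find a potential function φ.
Yes, F is conservative. φ = 4*x - 2*y**2 - 4*z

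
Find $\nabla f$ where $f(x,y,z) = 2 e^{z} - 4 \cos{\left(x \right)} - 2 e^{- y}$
(4*sin(x), 2*exp(-y), 2*exp(z))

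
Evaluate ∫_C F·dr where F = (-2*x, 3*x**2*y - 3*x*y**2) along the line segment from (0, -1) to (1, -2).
5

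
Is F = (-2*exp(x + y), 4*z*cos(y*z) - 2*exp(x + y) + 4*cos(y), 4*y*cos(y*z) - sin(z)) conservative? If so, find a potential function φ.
Yes, F is conservative. φ = -2*exp(x + y) + 4*sin(y) + 4*sin(y*z) + cos(z)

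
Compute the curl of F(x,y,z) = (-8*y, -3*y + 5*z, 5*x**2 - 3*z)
(-5, -10*x, 8)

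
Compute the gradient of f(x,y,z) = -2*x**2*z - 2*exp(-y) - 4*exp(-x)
(-4*x*z + 4*exp(-x), 2*exp(-y), -2*x**2)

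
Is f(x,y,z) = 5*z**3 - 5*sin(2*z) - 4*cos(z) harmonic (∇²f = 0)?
No, ∇²f = 30*z + 20*sin(2*z) + 4*cos(z)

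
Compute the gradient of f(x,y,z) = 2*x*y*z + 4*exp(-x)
(2*y*z - 4*exp(-x), 2*x*z, 2*x*y)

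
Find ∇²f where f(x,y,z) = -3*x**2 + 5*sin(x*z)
-5*x**2*sin(x*z) - 5*z**2*sin(x*z) - 6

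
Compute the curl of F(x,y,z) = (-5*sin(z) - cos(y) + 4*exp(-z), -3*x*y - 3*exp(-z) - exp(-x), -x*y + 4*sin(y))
(-x + 4*cos(y) - 3*exp(-z), y - 5*cos(z) - 4*exp(-z), -3*y - sin(y) + exp(-x))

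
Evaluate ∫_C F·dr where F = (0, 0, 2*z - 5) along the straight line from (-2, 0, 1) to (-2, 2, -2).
18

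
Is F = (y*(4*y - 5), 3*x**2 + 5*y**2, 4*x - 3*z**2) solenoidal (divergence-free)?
No, ∇·F = 10*y - 6*z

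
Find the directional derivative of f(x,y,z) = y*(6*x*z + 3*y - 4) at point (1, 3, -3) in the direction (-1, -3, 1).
84*sqrt(11)/11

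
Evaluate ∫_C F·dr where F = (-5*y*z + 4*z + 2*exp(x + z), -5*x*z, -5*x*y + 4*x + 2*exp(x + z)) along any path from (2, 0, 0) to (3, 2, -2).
-2*exp(2) + 2*E + 36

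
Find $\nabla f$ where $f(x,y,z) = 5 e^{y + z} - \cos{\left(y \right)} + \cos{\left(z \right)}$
(0, 5*exp(y + z) + sin(y), 5*exp(y + z) - sin(z))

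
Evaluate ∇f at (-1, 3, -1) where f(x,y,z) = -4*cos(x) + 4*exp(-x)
(-4*E - 4*sin(1), 0, 0)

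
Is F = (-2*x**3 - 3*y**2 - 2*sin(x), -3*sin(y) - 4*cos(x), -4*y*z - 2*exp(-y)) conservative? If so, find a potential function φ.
No, ∇×F = (-4*z + 2*exp(-y), 0, 6*y + 4*sin(x)) ≠ 0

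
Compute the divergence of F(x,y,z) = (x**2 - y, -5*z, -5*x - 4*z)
2*x - 4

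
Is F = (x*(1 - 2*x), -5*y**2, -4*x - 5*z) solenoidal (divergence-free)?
No, ∇·F = -4*x - 10*y - 4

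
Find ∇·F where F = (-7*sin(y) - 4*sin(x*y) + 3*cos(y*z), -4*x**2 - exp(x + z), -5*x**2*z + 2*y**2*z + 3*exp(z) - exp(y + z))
-5*x**2 + 2*y**2 - 4*y*cos(x*y) + 3*exp(z) - exp(y + z)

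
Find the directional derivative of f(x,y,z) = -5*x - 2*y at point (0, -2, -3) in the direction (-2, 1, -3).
4*sqrt(14)/7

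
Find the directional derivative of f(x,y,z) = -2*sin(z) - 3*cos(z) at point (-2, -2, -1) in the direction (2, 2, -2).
sqrt(3)*(2*cos(1)/3 + sin(1))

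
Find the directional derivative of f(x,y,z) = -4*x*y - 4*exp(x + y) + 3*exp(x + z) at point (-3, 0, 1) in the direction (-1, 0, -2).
sqrt(5)*(4 - 9*E)*exp(-3)/5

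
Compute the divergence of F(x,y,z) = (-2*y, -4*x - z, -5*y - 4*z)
-4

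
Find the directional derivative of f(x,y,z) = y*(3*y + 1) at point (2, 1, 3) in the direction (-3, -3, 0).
-7*sqrt(2)/2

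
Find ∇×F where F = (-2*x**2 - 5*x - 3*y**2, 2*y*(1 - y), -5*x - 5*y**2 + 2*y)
(2 - 10*y, 5, 6*y)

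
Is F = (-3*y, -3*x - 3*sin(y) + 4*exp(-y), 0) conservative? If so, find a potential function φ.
Yes, F is conservative. φ = -3*x*y + 3*cos(y) - 4*exp(-y)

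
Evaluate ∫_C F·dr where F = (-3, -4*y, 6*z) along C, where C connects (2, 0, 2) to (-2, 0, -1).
3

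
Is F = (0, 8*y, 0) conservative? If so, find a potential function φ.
Yes, F is conservative. φ = 4*y**2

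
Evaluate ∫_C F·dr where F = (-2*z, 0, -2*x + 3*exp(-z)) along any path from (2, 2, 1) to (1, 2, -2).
-3*exp(2) + 3*exp(-1) + 8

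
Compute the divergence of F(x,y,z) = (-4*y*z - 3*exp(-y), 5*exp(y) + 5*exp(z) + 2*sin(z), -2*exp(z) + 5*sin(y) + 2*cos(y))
5*exp(y) - 2*exp(z)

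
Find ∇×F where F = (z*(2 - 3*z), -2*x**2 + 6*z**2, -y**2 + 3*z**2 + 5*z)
(-2*y - 12*z, 2 - 6*z, -4*x)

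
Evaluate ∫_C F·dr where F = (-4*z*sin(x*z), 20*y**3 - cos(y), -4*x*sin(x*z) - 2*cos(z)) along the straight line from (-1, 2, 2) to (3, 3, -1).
4*cos(3) - sin(3) - 4*cos(2) + 2*sin(1) + 3*sin(2) + 325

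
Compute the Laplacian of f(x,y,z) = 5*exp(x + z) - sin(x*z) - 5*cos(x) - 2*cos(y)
x**2*sin(x*z) + z**2*sin(x*z) + 10*exp(x + z) + 5*cos(x) + 2*cos(y)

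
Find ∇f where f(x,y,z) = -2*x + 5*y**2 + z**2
(-2, 10*y, 2*z)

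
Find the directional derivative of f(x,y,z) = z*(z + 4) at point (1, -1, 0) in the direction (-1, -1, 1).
4*sqrt(3)/3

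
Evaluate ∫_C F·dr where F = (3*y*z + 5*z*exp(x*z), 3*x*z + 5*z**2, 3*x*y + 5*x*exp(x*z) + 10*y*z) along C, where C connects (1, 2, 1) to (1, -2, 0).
-5*E - 11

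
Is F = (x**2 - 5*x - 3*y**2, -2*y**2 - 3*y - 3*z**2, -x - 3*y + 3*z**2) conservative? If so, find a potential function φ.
No, ∇×F = (6*z - 3, 1, 6*y) ≠ 0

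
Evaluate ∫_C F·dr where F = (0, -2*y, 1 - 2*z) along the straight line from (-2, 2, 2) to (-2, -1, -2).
-1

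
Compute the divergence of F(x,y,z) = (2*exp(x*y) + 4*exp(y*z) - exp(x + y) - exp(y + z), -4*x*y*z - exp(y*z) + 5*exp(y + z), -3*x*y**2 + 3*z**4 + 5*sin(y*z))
-4*x*z + 2*y*exp(x*y) + 5*y*cos(y*z) + 12*z**3 - z*exp(y*z) - exp(x + y) + 5*exp(y + z)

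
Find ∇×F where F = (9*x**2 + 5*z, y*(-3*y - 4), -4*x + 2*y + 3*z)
(2, 9, 0)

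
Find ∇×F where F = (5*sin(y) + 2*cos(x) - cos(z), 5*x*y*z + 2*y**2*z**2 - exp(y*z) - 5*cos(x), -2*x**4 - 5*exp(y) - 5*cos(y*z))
(-5*x*y - 4*y**2*z + y*exp(y*z) + 5*z*sin(y*z) - 5*exp(y), 8*x**3 + sin(z), 5*y*z + 5*sin(x) - 5*cos(y))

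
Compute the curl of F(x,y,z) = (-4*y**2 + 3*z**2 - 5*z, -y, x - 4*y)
(-4, 6*z - 6, 8*y)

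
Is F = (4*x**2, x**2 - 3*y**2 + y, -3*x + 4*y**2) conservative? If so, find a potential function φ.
No, ∇×F = (8*y, 3, 2*x) ≠ 0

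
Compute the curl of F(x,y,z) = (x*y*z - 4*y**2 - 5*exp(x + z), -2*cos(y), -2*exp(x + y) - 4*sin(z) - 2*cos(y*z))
(2*z*sin(y*z) - 2*exp(x + y), x*y + 2*exp(x + y) - 5*exp(x + z), -x*z + 8*y)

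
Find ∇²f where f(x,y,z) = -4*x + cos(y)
-cos(y)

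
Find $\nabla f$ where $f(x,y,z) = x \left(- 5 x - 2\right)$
(-10*x - 2, 0, 0)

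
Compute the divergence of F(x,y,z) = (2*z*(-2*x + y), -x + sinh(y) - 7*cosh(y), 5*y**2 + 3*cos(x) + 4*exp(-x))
-4*z - 7*sinh(y) + cosh(y)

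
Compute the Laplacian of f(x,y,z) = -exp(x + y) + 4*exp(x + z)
-2*exp(x + y) + 8*exp(x + z)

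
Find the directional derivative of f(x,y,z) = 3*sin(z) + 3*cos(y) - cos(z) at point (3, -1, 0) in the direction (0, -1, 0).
-3*sin(1)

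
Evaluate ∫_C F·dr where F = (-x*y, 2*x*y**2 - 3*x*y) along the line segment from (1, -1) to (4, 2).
-9/2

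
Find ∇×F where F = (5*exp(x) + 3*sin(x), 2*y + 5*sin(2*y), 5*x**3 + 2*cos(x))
(0, -15*x**2 + 2*sin(x), 0)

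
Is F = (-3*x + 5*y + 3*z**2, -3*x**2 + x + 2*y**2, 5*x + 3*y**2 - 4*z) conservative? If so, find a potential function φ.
No, ∇×F = (6*y, 6*z - 5, -6*x - 4) ≠ 0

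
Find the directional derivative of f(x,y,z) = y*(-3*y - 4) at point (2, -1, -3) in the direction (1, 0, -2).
0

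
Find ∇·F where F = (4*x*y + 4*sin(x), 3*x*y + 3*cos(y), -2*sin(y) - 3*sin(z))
3*x + 4*y - 3*sin(y) + 4*cos(x) - 3*cos(z)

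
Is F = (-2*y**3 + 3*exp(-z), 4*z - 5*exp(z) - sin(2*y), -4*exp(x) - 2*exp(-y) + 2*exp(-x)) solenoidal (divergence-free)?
No, ∇·F = -2*cos(2*y)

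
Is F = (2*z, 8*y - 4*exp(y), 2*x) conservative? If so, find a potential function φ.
Yes, F is conservative. φ = 2*x*z + 4*y**2 - 4*exp(y)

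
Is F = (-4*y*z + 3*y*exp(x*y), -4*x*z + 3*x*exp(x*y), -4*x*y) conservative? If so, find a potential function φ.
Yes, F is conservative. φ = -4*x*y*z + 3*exp(x*y)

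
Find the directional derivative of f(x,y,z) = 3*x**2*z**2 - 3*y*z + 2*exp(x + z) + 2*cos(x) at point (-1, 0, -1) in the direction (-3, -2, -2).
2*sqrt(17)*(-3*exp(2)*sin(1) - 5 + 12*exp(2))*exp(-2)/17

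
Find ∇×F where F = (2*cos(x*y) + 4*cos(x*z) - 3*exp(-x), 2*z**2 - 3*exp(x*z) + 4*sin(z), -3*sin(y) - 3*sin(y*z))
(3*x*exp(x*z) - 3*z*cos(y*z) - 4*z - 3*cos(y) - 4*cos(z), -4*x*sin(x*z), 2*x*sin(x*y) - 3*z*exp(x*z))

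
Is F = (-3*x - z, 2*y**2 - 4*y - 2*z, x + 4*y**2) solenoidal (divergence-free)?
No, ∇·F = 4*y - 7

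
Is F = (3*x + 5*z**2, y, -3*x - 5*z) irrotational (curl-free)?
No, ∇×F = (0, 10*z + 3, 0)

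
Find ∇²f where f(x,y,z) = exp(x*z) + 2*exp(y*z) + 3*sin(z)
x**2*exp(x*z) + 2*y**2*exp(y*z) + z**2*exp(x*z) + 2*z**2*exp(y*z) - 3*sin(z)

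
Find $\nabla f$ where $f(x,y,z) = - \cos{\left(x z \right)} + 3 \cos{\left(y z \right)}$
(z*sin(x*z), -3*z*sin(y*z), x*sin(x*z) - 3*y*sin(y*z))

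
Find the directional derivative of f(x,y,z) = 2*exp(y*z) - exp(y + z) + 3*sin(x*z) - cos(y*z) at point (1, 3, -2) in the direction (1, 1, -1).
sqrt(3)*(5*exp(6)*sin(6) - 10 - 9*exp(6)*cos(2))*exp(-6)/3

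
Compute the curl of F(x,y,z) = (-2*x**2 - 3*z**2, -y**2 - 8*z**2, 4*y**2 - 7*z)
(8*y + 16*z, -6*z, 0)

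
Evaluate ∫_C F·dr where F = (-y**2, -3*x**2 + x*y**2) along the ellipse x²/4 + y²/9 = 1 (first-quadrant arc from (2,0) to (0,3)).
-12 + 27*pi/8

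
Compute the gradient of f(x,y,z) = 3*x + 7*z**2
(3, 0, 14*z)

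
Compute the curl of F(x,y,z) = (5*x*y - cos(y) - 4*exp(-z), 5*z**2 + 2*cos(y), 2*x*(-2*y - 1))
(-4*x - 10*z, 4*y + 2 + 4*exp(-z), -5*x - sin(y))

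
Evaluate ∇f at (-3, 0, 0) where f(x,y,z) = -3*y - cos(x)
(-sin(3), -3, 0)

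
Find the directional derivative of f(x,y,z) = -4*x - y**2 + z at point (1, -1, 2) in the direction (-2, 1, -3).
sqrt(14)/2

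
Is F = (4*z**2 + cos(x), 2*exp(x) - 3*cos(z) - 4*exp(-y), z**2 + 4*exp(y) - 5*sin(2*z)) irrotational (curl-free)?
No, ∇×F = (4*exp(y) - 3*sin(z), 8*z, 2*exp(x))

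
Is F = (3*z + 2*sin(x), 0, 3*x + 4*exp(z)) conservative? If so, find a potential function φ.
Yes, F is conservative. φ = 3*x*z + 4*exp(z) - 2*cos(x)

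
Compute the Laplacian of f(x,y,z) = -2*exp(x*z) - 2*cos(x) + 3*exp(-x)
(2*(-x**2*exp(x*z) - z**2*exp(x*z) + cos(x))*exp(x) + 3)*exp(-x)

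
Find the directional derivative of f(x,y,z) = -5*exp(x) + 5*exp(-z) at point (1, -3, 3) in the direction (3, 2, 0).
-15*sqrt(13)*E/13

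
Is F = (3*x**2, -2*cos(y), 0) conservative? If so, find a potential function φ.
Yes, F is conservative. φ = x**3 - 2*sin(y)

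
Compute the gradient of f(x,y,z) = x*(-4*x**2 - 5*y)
(-12*x**2 - 5*y, -5*x, 0)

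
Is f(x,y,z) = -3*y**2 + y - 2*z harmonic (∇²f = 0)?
No, ∇²f = -6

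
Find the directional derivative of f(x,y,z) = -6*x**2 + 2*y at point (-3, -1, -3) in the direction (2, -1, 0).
14*sqrt(5)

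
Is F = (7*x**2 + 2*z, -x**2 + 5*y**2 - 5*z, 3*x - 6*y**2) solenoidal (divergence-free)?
No, ∇·F = 14*x + 10*y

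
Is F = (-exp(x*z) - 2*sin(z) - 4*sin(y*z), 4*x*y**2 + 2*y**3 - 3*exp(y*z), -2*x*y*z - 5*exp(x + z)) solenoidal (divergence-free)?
No, ∇·F = 6*x*y + 6*y**2 - z*exp(x*z) - 3*z*exp(y*z) - 5*exp(x + z)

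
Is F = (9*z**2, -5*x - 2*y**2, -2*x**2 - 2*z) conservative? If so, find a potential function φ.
No, ∇×F = (0, 4*x + 18*z, -5) ≠ 0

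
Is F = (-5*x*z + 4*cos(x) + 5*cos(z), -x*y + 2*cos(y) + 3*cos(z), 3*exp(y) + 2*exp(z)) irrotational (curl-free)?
No, ∇×F = (3*exp(y) + 3*sin(z), -5*x - 5*sin(z), -y)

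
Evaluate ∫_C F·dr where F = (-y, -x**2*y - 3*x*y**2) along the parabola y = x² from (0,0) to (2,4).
-936/7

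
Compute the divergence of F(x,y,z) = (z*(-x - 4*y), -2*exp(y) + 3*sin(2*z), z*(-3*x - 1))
-3*x - z - 2*exp(y) - 1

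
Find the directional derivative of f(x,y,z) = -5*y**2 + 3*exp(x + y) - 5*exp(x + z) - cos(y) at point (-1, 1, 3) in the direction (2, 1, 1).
sqrt(6)*(-15*exp(2) - 1 + sin(1))/6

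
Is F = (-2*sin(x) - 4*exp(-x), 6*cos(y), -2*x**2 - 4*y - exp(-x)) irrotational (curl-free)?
No, ∇×F = (-4, 4*x - exp(-x), 0)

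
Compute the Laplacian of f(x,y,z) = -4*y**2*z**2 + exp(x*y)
x**2*exp(x*y) + y**2*exp(x*y) - 8*y**2 - 8*z**2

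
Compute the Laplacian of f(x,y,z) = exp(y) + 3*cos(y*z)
-3*y**2*cos(y*z) - 3*z**2*cos(y*z) + exp(y)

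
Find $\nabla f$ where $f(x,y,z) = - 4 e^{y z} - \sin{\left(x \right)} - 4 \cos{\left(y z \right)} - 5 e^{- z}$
(-cos(x), 4*z*(-exp(y*z) + sin(y*z)), (4*y*(-exp(y*z) + sin(y*z))*exp(z) + 5)*exp(-z))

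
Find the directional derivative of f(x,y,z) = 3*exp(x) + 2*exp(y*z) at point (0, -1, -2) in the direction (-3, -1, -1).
3*sqrt(11)*(-3 + 2*exp(2))/11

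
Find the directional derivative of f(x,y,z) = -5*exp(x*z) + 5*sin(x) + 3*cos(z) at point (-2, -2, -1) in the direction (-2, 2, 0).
-5*sqrt(2)*(cos(2) + exp(2))/2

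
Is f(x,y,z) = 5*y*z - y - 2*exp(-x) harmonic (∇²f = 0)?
No, ∇²f = -2*exp(-x)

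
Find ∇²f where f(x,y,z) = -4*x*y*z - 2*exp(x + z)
-4*exp(x + z)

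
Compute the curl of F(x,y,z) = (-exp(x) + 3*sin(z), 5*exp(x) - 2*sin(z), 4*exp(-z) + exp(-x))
(2*cos(z), 3*cos(z) + exp(-x), 5*exp(x))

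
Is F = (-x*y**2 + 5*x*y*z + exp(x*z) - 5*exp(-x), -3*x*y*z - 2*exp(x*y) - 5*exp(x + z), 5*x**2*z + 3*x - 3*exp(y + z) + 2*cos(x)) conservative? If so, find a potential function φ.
No, ∇×F = (3*x*y + 5*exp(x + z) - 3*exp(y + z), 5*x*y - 10*x*z + x*exp(x*z) + 2*sin(x) - 3, 2*x*y - 5*x*z - 3*y*z - 2*y*exp(x*y) - 5*exp(x + z)) ≠ 0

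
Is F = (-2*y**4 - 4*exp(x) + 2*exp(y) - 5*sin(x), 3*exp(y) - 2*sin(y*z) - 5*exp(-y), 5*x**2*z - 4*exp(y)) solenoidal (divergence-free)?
No, ∇·F = 5*x**2 - 2*z*cos(y*z) - 4*exp(x) + 3*exp(y) - 5*cos(x) + 5*exp(-y)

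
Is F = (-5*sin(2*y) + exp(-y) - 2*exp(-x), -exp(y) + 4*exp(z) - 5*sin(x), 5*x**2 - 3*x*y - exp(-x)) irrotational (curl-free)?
No, ∇×F = (-3*x - 4*exp(z), -10*x + 3*y - exp(-x), -5*cos(x) + 10*cos(2*y) + exp(-y))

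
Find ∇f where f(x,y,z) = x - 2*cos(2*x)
(4*sin(2*x) + 1, 0, 0)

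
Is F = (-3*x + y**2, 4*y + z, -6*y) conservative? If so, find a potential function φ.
No, ∇×F = (-7, 0, -2*y) ≠ 0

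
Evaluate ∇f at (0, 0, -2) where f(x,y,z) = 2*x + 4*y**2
(2, 0, 0)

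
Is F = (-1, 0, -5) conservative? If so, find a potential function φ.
Yes, F is conservative. φ = -x - 5*z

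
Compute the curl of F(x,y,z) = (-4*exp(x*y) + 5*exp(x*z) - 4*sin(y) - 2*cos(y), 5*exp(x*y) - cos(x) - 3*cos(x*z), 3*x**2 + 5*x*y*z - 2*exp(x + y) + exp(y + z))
(5*x*z - 3*x*sin(x*z) - 2*exp(x + y) + exp(y + z), 5*x*exp(x*z) - 6*x - 5*y*z + 2*exp(x + y), 4*x*exp(x*y) + 5*y*exp(x*y) + 3*z*sin(x*z) + sin(x) - 2*sin(y) + 4*cos(y))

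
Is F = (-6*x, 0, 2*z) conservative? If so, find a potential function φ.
Yes, F is conservative. φ = -3*x**2 + z**2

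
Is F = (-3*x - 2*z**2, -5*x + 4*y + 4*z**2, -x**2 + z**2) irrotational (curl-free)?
No, ∇×F = (-8*z, 2*x - 4*z, -5)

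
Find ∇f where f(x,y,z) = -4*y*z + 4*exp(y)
(0, -4*z + 4*exp(y), -4*y)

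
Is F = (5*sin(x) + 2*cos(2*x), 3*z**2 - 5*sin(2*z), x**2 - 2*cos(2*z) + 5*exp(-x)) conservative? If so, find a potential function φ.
No, ∇×F = (-6*z + 10*cos(2*z), -2*x + 5*exp(-x), 0) ≠ 0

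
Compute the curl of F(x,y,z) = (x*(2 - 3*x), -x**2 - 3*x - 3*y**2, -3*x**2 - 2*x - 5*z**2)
(0, 6*x + 2, -2*x - 3)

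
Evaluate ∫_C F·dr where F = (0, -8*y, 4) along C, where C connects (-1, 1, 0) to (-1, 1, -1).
-4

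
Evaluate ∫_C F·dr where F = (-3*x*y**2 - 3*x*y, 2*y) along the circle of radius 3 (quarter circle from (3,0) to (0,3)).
387/4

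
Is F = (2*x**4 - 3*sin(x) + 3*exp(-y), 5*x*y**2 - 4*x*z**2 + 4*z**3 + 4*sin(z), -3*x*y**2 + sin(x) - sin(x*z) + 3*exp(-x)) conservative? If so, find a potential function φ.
No, ∇×F = (-6*x*y + 8*x*z - 12*z**2 - 4*cos(z), 3*y**2 + z*cos(x*z) - cos(x) + 3*exp(-x), 5*y**2 - 4*z**2 + 3*exp(-y)) ≠ 0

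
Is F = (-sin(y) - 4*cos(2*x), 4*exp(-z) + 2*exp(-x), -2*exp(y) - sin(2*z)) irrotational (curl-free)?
No, ∇×F = (-2*exp(y) + 4*exp(-z), 0, cos(y) - 2*exp(-x))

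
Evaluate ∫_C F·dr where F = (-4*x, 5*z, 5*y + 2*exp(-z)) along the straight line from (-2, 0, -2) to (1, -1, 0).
4 + 2*exp(2)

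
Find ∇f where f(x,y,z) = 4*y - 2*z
(0, 4, -2)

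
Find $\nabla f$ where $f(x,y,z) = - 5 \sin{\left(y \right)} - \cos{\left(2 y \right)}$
(0, (4*sin(y) - 5)*cos(y), 0)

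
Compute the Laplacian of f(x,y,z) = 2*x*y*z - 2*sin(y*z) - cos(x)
2*y**2*sin(y*z) + 2*z**2*sin(y*z) + cos(x)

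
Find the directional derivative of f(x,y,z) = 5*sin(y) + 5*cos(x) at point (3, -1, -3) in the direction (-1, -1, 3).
5*sqrt(11)*(-cos(1) + sin(3))/11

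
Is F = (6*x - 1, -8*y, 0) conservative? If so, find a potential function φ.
Yes, F is conservative. φ = 3*x**2 - x - 4*y**2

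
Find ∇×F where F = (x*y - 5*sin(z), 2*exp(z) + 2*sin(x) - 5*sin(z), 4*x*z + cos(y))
(-2*exp(z) - sin(y) + 5*cos(z), -4*z - 5*cos(z), -x + 2*cos(x))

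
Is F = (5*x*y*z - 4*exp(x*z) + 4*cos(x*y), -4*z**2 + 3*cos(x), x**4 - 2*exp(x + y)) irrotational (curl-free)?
No, ∇×F = (8*z - 2*exp(x + y), -4*x**3 + 5*x*y - 4*x*exp(x*z) + 2*exp(x + y), -5*x*z + 4*x*sin(x*y) - 3*sin(x))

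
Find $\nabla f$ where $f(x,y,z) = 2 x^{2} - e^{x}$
(4*x - exp(x), 0, 0)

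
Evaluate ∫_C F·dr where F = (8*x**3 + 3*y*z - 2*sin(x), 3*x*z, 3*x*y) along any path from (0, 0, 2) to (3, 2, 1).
2*cos(3) + 178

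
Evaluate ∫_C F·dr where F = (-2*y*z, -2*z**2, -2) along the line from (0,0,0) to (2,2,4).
-40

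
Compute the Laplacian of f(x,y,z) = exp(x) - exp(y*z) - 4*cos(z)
-y**2*exp(y*z) - z**2*exp(y*z) + exp(x) + 4*cos(z)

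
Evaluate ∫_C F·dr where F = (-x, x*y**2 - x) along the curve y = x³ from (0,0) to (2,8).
1466/5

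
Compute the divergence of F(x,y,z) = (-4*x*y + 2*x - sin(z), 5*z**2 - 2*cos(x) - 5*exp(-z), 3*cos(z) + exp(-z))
-4*y - 3*sin(z) + 2 - exp(-z)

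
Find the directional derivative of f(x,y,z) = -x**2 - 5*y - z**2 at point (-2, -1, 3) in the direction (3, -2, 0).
22*sqrt(13)/13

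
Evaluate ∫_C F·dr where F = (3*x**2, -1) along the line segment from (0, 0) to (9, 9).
720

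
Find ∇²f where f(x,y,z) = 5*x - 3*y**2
-6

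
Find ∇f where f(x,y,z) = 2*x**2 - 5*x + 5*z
(4*x - 5, 0, 5)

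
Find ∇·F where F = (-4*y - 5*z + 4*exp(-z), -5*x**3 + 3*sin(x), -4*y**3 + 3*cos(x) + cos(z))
-sin(z)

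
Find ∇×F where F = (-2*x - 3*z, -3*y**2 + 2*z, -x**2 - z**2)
(-2, 2*x - 3, 0)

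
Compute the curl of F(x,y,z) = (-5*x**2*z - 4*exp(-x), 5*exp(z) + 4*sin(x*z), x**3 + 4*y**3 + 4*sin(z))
(-4*x*cos(x*z) + 12*y**2 - 5*exp(z), -8*x**2, 4*z*cos(x*z))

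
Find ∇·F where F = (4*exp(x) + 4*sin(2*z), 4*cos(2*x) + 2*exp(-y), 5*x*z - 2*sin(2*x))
5*x + 4*exp(x) - 2*exp(-y)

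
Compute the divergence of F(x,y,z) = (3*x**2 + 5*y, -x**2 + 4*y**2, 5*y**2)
6*x + 8*y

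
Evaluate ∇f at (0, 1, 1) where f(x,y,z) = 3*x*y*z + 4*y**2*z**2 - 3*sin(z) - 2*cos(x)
(3, 8, 8 - 3*cos(1))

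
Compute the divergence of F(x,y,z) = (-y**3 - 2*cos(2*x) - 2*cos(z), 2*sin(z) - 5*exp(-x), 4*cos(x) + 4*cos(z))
4*sin(2*x) - 4*sin(z)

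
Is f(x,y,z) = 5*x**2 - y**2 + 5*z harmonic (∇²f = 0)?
No, ∇²f = 8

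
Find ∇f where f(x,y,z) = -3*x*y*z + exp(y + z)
(-3*y*z, -3*x*z + exp(y + z), -3*x*y + exp(y + z))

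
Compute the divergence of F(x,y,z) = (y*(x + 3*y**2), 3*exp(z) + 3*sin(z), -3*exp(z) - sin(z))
y - 3*exp(z) - cos(z)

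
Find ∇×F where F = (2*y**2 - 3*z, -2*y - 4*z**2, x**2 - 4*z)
(8*z, -2*x - 3, -4*y)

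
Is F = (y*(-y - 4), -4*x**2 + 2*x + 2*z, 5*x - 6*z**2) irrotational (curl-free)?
No, ∇×F = (-2, -5, -8*x + 2*y + 6)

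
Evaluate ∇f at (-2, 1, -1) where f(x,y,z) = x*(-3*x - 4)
(8, 0, 0)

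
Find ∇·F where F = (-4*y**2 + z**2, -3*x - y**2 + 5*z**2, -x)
-2*y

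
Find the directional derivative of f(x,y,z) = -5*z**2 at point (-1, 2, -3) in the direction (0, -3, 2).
60*sqrt(13)/13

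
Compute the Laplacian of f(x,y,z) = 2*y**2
4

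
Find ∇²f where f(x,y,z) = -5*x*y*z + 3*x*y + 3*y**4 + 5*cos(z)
36*y**2 - 5*cos(z)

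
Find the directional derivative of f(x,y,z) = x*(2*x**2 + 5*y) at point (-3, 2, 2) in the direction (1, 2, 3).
17*sqrt(14)/7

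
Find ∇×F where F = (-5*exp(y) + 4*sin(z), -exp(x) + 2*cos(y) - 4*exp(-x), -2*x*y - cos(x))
(-2*x, 2*y - sin(x) + 4*cos(z), -exp(x) + 5*exp(y) + 4*exp(-x))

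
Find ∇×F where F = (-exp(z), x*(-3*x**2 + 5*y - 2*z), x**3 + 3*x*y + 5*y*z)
(5*x + 5*z, -3*x**2 - 3*y - exp(z), -9*x**2 + 5*y - 2*z)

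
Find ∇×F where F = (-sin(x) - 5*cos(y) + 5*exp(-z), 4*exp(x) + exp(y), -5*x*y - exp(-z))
(-5*x, 5*y - 5*exp(-z), 4*exp(x) - 5*sin(y))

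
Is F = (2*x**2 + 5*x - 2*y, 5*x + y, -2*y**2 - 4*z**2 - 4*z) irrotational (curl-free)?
No, ∇×F = (-4*y, 0, 7)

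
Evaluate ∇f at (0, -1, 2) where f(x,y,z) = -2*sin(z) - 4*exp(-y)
(0, 4*E, -2*cos(2))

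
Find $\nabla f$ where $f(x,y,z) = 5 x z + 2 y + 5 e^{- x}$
(5*z - 5*exp(-x), 2, 5*x)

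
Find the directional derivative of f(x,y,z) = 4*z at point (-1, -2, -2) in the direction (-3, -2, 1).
2*sqrt(14)/7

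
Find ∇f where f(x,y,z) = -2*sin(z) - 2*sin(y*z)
(0, -2*z*cos(y*z), -2*y*cos(y*z) - 2*cos(z))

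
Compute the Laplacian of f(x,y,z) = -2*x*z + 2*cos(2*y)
-8*cos(2*y)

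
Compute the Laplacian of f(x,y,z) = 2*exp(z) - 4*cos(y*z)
4*y**2*cos(y*z) + 4*z**2*cos(y*z) + 2*exp(z)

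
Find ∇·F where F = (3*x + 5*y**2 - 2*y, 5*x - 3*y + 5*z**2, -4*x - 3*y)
0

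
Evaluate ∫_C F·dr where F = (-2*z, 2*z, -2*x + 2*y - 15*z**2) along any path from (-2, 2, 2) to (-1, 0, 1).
21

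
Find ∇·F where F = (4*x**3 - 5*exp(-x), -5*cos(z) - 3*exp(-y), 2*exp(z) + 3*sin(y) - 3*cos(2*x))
12*x**2 + 2*exp(z) + 3*exp(-y) + 5*exp(-x)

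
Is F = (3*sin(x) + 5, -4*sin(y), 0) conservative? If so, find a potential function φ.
Yes, F is conservative. φ = 5*x - 3*cos(x) + 4*cos(y)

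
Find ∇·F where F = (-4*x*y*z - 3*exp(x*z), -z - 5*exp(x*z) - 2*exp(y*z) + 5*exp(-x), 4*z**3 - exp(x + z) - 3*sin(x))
-4*y*z + 12*z**2 - 3*z*exp(x*z) - 2*z*exp(y*z) - exp(x + z)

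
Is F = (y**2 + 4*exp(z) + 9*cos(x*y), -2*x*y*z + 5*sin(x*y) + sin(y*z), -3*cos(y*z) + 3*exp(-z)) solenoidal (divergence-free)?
No, ∇·F = -2*x*z + 5*x*cos(x*y) - 9*y*sin(x*y) + 3*y*sin(y*z) + z*cos(y*z) - 3*exp(-z)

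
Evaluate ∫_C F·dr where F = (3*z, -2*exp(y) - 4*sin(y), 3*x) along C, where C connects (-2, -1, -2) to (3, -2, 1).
-3 - 4*cos(1) + 4*cos(2) - 2*exp(-2) + 2*exp(-1)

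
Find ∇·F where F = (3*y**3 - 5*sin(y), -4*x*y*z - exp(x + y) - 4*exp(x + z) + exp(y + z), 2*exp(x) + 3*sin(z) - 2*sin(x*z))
-4*x*z - 2*x*cos(x*z) - exp(x + y) + exp(y + z) + 3*cos(z)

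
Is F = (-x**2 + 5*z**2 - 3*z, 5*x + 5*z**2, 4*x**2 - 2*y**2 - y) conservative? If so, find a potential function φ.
No, ∇×F = (-4*y - 10*z - 1, -8*x + 10*z - 3, 5) ≠ 0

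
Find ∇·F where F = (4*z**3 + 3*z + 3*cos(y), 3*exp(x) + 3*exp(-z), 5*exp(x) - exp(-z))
exp(-z)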